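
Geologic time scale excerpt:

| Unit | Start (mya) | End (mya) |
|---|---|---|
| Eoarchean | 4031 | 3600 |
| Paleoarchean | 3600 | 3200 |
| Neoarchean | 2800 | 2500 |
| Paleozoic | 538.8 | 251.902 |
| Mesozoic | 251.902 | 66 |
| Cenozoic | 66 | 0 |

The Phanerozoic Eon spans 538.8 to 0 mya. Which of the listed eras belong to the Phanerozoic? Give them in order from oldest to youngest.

Paleozoic, Mesozoic, Cenozoic

Eras with both bounds inside 538.8–0 Ma: Paleozoic (538.8–251.902), Mesozoic (251.902–66), Cenozoic (66–0).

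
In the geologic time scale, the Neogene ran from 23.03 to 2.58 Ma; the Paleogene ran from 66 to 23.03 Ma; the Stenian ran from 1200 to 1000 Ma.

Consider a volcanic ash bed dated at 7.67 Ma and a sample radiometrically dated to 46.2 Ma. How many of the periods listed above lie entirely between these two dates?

0

The older date is 46.2 Ma and the younger is 7.67 Ma.
No period both begins after 46.2 Ma and ends before 7.67 Ma, so the count is 0.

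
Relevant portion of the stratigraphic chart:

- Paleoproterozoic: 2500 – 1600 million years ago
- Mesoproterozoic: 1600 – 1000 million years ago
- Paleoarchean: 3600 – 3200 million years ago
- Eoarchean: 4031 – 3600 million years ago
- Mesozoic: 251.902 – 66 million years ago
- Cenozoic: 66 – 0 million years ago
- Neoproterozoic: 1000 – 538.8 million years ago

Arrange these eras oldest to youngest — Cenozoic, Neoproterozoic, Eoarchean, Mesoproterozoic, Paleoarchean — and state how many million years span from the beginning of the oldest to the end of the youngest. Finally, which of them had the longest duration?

Eoarchean → Paleoarchean → Mesoproterozoic → Neoproterozoic → Cenozoic; total span 4031 Myr; longest is Mesoproterozoic

Start ages (Ma): Eoarchean 4031, Paleoarchean 3600, Mesoproterozoic 1600, Neoproterozoic 1000, Cenozoic 66.
Ordered oldest to youngest: Eoarchean, Paleoarchean, Mesoproterozoic, Neoproterozoic, Cenozoic.
Span = 4031 − 0 = 4031 Myr.
Durations: Mesoproterozoic 600, Cenozoic 66, Eoarchean 431, Neoproterozoic 461.2, Paleoarchean 400 → longest is Mesoproterozoic (600 Myr).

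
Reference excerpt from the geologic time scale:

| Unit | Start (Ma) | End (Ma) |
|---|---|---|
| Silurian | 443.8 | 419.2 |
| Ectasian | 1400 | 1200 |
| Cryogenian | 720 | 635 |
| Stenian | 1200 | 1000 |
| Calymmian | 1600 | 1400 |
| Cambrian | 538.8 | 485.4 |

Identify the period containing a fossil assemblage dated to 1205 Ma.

1205 Ma lies between 1400 and 1200 Ma, so it falls in the Ectasian.

Ectasian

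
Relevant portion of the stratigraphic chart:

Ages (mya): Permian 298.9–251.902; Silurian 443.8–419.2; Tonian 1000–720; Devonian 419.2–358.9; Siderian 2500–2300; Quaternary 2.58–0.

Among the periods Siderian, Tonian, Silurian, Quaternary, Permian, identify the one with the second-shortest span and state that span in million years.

Silurian, 24.6 million years

Start − end for each: Siderian 2500 − 2300 = 200; Tonian 1000 − 720 = 280; Silurian 443.8 − 419.2 = 24.6; Quaternary 2.58 − 0 = 2.58; Permian 298.9 − 251.902 = 46.998.
Ranking these from shortest: Quaternary < Silurian < Permian < Siderian < Tonian.
Position 2 in that ranking is Silurian, which lasted 24.6 Myr.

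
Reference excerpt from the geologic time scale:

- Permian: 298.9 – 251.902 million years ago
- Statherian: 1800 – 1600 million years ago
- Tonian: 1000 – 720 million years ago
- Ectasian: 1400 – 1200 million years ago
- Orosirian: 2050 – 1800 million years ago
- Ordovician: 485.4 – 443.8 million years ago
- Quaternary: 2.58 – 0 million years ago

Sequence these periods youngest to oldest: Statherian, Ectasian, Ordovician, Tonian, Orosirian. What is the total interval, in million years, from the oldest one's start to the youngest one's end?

Ordovician, Tonian, Ectasian, Statherian, Orosirian; total span 1606.2 Myr

Start ages (Ma): Orosirian 2050, Statherian 1800, Ectasian 1400, Tonian 1000, Ordovician 485.4.
Ordered youngest to oldest: Ordovician, Tonian, Ectasian, Statherian, Orosirian.
Span = 2050 − 443.8 = 1606.2 Myr.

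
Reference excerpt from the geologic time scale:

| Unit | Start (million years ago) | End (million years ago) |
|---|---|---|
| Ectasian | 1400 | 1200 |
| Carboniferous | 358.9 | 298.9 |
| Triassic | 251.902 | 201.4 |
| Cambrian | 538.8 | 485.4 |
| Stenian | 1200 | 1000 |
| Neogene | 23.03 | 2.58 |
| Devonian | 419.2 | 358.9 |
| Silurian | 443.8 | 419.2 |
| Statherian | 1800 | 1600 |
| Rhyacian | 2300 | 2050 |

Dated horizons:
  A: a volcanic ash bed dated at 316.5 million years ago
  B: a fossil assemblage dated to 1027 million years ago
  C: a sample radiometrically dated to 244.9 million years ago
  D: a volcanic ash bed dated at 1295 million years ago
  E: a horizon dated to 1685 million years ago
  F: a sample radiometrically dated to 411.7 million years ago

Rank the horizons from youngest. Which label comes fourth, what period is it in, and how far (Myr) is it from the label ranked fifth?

B, in the Stenian; 268 million years to D

Smaller Ma means younger, so youngest first: C 244.9 < A 316.5 < F 411.7 < B 1027 < D 1295 < E 1685.
Counting 4 along gives B (1027 Ma); the excerpt puts that inside the Stenian, 1200–1000 Ma.
Next in line is D (1295 Ma), and 1295 − 1027 = 268 Myr.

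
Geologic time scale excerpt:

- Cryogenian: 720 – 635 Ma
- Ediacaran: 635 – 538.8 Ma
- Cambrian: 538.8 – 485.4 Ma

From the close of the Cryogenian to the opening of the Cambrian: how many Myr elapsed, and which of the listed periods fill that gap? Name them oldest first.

End of Cryogenian = 635 Ma; start of Cambrian = 538.8 Ma.
Gap = 635 − 538.8 = 96.2 Myr.
Periods wholly inside 635–538.8 Ma: Ediacaran (635–538.8).

96.2 million years; Ediacaran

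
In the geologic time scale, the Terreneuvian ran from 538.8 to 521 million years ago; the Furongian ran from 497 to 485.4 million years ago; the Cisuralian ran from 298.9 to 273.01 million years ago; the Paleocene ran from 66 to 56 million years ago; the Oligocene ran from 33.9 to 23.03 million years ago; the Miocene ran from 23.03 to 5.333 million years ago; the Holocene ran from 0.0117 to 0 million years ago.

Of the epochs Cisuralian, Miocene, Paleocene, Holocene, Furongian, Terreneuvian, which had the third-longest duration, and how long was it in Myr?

Miocene, 17.697 million years

Durations: Cisuralian 25.89; Miocene 17.697; Paleocene 10; Holocene 0.0117; Furongian 11.6; Terreneuvian 17.8 Myr.
Sorted longest-first: Cisuralian (25.89), Terreneuvian (17.8), Miocene (17.697), Furongian (11.6), Paleocene (10), Holocene (0.0117).
The third longest is Miocene at 17.697 Myr.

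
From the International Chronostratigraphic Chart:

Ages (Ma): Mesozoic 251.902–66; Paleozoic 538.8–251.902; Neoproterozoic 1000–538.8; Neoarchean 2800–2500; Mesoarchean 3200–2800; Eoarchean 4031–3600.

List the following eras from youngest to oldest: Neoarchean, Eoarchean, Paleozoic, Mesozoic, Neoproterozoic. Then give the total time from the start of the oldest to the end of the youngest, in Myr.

Start ages (Ma): Eoarchean 4031, Neoarchean 2800, Neoproterozoic 1000, Paleozoic 538.8, Mesozoic 251.902.
Ordered youngest to oldest: Mesozoic, Paleozoic, Neoproterozoic, Neoarchean, Eoarchean.
Span = 4031 − 66 = 3965 Myr.

Mesozoic, Paleozoic, Neoproterozoic, Neoarchean, Eoarchean; total span 3965 Myr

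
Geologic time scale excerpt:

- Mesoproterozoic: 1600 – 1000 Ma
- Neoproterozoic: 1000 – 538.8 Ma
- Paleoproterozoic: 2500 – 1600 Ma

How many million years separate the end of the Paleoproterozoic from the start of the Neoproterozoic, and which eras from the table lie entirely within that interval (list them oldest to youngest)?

600 million years; Mesoproterozoic

The Paleoproterozoic closes at 1600 Ma and the Neoproterozoic opens at 1000 Ma, so the interval is 1600 − 1000 = 600 Myr.
An era fits inside if it starts at or after 1600 Ma and ends at or before 1000 Ma; oldest first that gives Mesoproterozoic.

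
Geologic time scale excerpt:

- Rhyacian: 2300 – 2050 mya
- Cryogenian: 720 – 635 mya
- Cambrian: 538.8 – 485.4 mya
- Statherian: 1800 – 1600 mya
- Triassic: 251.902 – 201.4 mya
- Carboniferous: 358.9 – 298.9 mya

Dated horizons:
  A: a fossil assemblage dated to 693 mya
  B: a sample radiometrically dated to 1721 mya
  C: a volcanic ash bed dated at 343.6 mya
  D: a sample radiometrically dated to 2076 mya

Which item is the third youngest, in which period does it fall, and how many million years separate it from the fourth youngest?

Smaller Ma means younger, so youngest first: C 343.6 < A 693 < B 1721 < D 2076.
Counting 3 along gives B (1721 Ma); the excerpt puts that inside the Statherian, 1800–1600 Ma.
Next in line is D (2076 Ma), and 2076 − 1721 = 355 Myr.

B, in the Statherian; 355 million years to D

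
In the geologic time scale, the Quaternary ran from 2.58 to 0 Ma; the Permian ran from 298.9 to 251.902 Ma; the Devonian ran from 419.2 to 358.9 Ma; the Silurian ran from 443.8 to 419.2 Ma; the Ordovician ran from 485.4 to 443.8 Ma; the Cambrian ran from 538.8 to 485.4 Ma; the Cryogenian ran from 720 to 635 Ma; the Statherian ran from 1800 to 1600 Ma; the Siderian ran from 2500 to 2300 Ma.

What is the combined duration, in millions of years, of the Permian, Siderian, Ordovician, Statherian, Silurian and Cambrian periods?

566.598 million years

Duration is start − end for each: (298.9 − 251.902) + (2500 − 2300) + (485.4 − 443.8) + (1800 − 1600) + (443.8 − 419.2) + (538.8 − 485.4).
That is 46.998 + 200 + 41.6 + 200 + 24.6 + 53.4, which totals 566.598 million years.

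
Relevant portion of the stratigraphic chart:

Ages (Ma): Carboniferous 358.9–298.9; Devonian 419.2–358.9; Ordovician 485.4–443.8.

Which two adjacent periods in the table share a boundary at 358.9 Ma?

Devonian and Carboniferous

The Devonian ends at 358.9 Ma and the Carboniferous begins at 358.9 Ma, so they share that boundary.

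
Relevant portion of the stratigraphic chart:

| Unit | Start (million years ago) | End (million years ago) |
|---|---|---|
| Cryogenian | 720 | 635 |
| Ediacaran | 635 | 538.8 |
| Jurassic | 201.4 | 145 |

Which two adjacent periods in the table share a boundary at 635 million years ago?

Cryogenian and Ediacaran

The Cryogenian ends at 635 million years ago and the Ediacaran begins at 635 million years ago, so they share that boundary.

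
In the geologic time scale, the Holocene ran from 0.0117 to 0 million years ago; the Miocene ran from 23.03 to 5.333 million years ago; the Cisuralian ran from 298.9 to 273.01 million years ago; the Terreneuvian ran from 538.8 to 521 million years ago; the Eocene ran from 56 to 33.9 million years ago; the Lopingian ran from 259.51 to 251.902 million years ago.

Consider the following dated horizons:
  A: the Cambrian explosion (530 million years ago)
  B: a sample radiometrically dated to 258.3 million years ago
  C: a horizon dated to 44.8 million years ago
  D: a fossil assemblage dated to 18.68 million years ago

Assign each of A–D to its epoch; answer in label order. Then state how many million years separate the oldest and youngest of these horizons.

Match each age against the start–end ranges in the excerpt: A = 530 Ma → Terreneuvian (538.8–521); B = 258.3 Ma → Lopingian (259.51–251.902); C = 44.8 Ma → Eocene (56–33.9); D = 18.68 Ma → Miocene (23.03–5.333).
The largest age is 530 Ma and the smallest is 18.68 Ma; their difference is 511.32 Myr.

A — Terreneuvian; B — Lopingian; C — Eocene; D — Miocene; span 511.32 million years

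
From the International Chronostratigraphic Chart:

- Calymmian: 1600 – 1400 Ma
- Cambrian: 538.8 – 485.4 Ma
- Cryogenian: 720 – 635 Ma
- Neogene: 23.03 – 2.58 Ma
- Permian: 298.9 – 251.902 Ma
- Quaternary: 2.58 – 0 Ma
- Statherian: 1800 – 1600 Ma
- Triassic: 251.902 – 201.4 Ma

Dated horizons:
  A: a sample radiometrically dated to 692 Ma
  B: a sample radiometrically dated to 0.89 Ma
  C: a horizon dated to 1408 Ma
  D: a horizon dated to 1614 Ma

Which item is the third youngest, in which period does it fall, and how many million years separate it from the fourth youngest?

C, in the Calymmian; 206 million years to D

Sorted youngest-first by Ma: B (0.89), A (692), C (1408), D (1614).
The third youngest is C at 1408 Ma, which lies in 1600–1400 Ma: the Calymmian.
The fourth youngest is D at 1614 Ma; separation = |1408 − 1614| = 206 Myr.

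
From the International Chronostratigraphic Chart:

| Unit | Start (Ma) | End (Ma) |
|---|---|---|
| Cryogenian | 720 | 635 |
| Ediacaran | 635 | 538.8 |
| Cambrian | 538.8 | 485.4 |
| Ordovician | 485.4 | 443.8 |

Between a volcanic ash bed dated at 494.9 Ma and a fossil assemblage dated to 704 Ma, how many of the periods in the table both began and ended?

1

704 Ma sits inside the Cryogenian (720–635) and 494.9 Ma inside the Cambrian (538.8–485.4); neither of those is wholly between the two dates.
The listed periods lying completely between them are Ediacaran — 1 in all.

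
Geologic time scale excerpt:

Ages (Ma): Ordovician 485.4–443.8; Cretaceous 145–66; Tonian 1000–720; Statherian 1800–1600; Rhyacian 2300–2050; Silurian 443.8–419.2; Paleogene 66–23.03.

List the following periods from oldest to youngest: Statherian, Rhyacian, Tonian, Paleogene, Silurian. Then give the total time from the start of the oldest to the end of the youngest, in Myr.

From the excerpt: Statherian 1800–1600; Rhyacian 2300–2050; Tonian 1000–720; Paleogene 66–23.03; Silurian 443.8–419.2 (Ma).
Larger Ma is earlier, so the oldest is Rhyacian and the youngest is Paleogene; oldest to youngest: Rhyacian, Statherian, Tonian, Silurian, Paleogene.
Oldest start 2300 minus youngest end 23.03 gives 2276.97 Myr overall.

Rhyacian, Statherian, Tonian, Silurian, Paleogene; total span 2276.97 Myr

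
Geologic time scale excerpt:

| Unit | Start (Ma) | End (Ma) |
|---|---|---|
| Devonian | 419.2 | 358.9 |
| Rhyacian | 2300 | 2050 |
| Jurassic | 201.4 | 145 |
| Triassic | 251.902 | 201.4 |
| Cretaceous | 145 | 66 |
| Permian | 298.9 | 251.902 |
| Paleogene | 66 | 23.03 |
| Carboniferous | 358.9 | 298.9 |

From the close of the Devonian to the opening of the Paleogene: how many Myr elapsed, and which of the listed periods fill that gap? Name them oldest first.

The Devonian closes at 358.9 Ma and the Paleogene opens at 66 Ma, so the interval is 358.9 − 66 = 292.9 Myr.
A period fits inside if it starts at or after 358.9 Ma and ends at or before 66 Ma; oldest first that gives Carboniferous, Permian, Triassic, Jurassic, Cretaceous.

292.9 million years; Carboniferous, Permian, Triassic, Jurassic, Cretaceous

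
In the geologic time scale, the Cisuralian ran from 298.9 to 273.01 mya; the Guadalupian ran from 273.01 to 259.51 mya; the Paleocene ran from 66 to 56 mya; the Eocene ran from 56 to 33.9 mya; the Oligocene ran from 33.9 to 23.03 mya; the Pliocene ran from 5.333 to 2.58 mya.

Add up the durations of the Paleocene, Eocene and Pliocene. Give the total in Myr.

Duration is start − end for each: (66 − 56) + (56 − 33.9) + (5.333 − 2.58).
That is 10 + 22.1 + 2.753, which totals 34.853 million years.

34.853 million years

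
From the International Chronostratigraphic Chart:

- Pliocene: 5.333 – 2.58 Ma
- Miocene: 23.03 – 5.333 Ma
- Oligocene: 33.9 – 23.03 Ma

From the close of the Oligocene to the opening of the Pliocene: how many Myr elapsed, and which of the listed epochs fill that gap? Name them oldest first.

17.697 million years; Miocene

End of Oligocene = 23.03 Ma; start of Pliocene = 5.333 Ma.
Gap = 23.03 − 5.333 = 17.697 Myr.
Epochs wholly inside 23.03–5.333 Ma: Miocene (23.03–5.333).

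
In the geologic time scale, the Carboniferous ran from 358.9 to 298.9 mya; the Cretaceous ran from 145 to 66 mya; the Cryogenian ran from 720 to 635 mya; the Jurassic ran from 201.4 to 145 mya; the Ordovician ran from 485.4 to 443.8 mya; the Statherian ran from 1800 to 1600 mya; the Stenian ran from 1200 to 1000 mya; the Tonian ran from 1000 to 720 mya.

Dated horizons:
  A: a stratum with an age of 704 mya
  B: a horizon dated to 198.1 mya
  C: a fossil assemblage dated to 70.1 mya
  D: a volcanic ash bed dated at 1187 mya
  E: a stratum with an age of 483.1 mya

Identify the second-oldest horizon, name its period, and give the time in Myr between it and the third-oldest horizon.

Larger Ma means older, so oldest first: D 1187 > A 704 > E 483.1 > B 198.1 > C 70.1.
Counting 2 along gives A (704 Ma); the excerpt puts that inside the Cryogenian, 720–635 Ma.
Next in line is E (483.1 Ma), and 704 − 483.1 = 220.9 Myr.

A, in the Cryogenian; 220.9 million years to E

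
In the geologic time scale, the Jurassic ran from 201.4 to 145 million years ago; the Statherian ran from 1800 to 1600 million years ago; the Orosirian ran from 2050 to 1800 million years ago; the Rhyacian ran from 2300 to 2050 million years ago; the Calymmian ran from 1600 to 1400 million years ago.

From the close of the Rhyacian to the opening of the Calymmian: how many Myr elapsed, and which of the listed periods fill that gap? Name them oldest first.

The Rhyacian closes at 2050 Ma and the Calymmian opens at 1600 Ma, so the interval is 2050 − 1600 = 450 Myr.
A period fits inside if it starts at or after 2050 Ma and ends at or before 1600 Ma; oldest first that gives Orosirian, Statherian.

450 million years; Orosirian, Statherian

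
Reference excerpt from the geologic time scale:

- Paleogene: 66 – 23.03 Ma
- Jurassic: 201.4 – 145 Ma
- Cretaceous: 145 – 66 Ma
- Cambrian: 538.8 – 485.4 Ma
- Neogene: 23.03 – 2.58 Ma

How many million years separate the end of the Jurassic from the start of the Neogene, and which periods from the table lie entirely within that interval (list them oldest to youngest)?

121.97 million years; Cretaceous, Paleogene

The Jurassic closes at 145 Ma and the Neogene opens at 23.03 Ma, so the interval is 145 − 23.03 = 121.97 Myr.
A period fits inside if it starts at or after 145 Ma and ends at or before 23.03 Ma; oldest first that gives Cretaceous, Paleogene.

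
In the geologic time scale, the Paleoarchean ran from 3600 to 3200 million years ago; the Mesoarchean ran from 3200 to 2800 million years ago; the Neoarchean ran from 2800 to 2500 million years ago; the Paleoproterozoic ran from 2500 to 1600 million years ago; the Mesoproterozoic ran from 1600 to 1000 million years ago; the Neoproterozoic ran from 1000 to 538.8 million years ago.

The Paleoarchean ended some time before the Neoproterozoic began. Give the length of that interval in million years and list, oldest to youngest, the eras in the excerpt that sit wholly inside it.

2200 million years; Mesoarchean, Neoarchean, Paleoproterozoic, Mesoproterozoic

The Paleoarchean closes at 3200 Ma and the Neoproterozoic opens at 1000 Ma, so the interval is 3200 − 1000 = 2200 Myr.
An era fits inside if it starts at or after 3200 Ma and ends at or before 1000 Ma; oldest first that gives Mesoarchean, Neoarchean, Paleoproterozoic, Mesoproterozoic.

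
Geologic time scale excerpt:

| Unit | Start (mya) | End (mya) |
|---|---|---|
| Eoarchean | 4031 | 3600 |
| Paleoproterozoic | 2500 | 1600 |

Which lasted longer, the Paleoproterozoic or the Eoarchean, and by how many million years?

Paleoproterozoic, by 469 million years

Paleoproterozoic: 2500 − 1600 = 900 Myr.
Eoarchean: 4031 − 3600 = 431 Myr.
Difference: 900 − 431 = 469 Myr, so the Paleoproterozoic was longer.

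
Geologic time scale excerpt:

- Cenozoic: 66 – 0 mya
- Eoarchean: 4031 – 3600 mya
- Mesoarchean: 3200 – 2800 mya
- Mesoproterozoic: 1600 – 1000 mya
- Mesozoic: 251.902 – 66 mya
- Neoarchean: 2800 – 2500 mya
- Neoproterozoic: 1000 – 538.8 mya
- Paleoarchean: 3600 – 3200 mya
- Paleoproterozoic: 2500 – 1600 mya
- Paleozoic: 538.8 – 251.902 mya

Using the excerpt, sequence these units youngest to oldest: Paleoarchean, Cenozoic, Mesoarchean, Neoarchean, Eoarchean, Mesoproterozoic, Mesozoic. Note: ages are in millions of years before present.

Cenozoic, Mesozoic, Mesoproterozoic, Neoarchean, Mesoarchean, Paleoarchean, Eoarchean

Read off each span (Ma): Paleoarchean 3600–3200; Cenozoic 66–0; Mesoarchean 3200–2800; Neoarchean 2800–2500; Eoarchean 4031–3600; Mesoproterozoic 1600–1000; Mesozoic 251.902–66.
Larger Ma is older, so oldest→youngest is Eoarchean, Paleoarchean, Mesoarchean, Neoarchean, Mesoproterozoic, Mesozoic, Cenozoic; reverse it for youngest→oldest.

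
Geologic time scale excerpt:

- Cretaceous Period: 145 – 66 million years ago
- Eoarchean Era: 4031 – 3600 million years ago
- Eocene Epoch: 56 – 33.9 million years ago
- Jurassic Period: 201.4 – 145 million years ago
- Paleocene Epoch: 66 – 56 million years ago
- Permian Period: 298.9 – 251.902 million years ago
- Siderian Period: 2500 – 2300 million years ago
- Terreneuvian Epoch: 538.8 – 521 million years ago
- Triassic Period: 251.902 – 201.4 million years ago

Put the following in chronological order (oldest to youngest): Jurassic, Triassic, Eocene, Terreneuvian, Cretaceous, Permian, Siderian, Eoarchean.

Eoarchean → Siderian → Terreneuvian → Permian → Triassic → Jurassic → Cretaceous → Eocene

Read off each span (Ma): Jurassic 201.4–145; Triassic 251.902–201.4; Eocene 56–33.9; Terreneuvian 538.8–521; Cretaceous 145–66; Permian 298.9–251.902; Siderian 2500–2300; Eoarchean 4031–3600.
Larger Ma is older, so oldest→youngest is Eoarchean, Siderian, Terreneuvian, Permian, Triassic, Jurassic, Cretaceous, Eocene.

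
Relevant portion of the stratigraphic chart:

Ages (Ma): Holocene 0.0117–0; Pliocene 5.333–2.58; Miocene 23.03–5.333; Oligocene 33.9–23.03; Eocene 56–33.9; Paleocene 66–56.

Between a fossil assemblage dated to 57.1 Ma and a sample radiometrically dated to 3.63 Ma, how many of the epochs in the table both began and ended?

3

The older date is 57.1 Ma and the younger is 3.63 Ma.
Epochs with start < 57.1 and end > 3.63 Ma: Eocene (56–33.9), Oligocene (33.9–23.03), Miocene (23.03–5.333).
That is 3 complete epochs.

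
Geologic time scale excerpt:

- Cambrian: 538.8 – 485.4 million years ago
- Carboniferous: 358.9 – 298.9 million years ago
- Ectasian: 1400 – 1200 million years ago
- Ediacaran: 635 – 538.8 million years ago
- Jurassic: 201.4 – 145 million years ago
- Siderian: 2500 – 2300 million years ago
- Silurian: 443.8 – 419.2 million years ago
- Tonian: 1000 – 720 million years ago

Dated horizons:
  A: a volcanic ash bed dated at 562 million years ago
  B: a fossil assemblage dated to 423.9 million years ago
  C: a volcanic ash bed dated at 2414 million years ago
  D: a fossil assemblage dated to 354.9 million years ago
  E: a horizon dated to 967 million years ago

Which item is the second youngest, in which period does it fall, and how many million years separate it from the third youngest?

B, in the Silurian; 138.1 million years to A

Smaller Ma means younger, so youngest first: D 354.9 < B 423.9 < A 562 < E 967 < C 2414.
Counting 2 along gives B (423.9 Ma); the excerpt puts that inside the Silurian, 443.8–419.2 Ma.
Next in line is A (562 Ma), and 562 − 423.9 = 138.1 Myr.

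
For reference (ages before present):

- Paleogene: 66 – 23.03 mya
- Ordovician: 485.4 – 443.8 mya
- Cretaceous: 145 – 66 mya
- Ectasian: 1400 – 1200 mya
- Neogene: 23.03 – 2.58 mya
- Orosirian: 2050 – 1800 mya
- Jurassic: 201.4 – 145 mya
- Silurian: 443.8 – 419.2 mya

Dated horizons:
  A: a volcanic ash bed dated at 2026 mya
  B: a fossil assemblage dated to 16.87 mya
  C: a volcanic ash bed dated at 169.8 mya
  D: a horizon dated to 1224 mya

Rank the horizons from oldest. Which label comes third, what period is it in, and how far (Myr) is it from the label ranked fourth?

Larger Ma means older, so oldest first: A 2026 > D 1224 > C 169.8 > B 16.87.
Counting 3 along gives C (169.8 Ma); the excerpt puts that inside the Jurassic, 201.4–145 Ma.
Next in line is B (16.87 Ma), and 169.8 − 16.87 = 152.93 Myr.

C, in the Jurassic; 152.93 million years to B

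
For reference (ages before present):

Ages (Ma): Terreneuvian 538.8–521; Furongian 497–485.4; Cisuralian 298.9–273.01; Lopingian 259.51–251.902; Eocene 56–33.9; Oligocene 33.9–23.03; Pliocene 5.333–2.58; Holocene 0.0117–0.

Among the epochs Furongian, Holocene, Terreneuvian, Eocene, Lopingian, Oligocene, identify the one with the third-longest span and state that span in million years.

Durations: Furongian 11.6; Holocene 0.0117; Terreneuvian 17.8; Eocene 22.1; Lopingian 7.608; Oligocene 10.87 Myr.
Sorted longest-first: Eocene (22.1), Terreneuvian (17.8), Furongian (11.6), Oligocene (10.87), Lopingian (7.608), Holocene (0.0117).
The third longest is Furongian at 11.6 Myr.

Furongian, 11.6 million years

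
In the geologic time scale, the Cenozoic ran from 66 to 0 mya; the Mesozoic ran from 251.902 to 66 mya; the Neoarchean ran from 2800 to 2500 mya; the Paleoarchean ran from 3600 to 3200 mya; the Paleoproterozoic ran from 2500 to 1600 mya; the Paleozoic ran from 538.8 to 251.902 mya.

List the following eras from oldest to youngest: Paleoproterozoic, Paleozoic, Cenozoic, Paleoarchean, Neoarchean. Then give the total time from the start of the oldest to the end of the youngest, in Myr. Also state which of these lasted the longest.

Start ages (Ma): Paleoarchean 3600, Neoarchean 2800, Paleoproterozoic 2500, Paleozoic 538.8, Cenozoic 66.
Ordered oldest to youngest: Paleoarchean, Neoarchean, Paleoproterozoic, Paleozoic, Cenozoic.
Span = 3600 − 0 = 3600 Myr.
Durations: Paleozoic 286.898, Paleoarchean 400, Cenozoic 66, Neoarchean 300, Paleoproterozoic 900 → longest is Paleoproterozoic (900 Myr).

Paleoarchean → Neoarchean → Paleoproterozoic → Paleozoic → Cenozoic; total span 3600 Myr; longest is Paleoproterozoic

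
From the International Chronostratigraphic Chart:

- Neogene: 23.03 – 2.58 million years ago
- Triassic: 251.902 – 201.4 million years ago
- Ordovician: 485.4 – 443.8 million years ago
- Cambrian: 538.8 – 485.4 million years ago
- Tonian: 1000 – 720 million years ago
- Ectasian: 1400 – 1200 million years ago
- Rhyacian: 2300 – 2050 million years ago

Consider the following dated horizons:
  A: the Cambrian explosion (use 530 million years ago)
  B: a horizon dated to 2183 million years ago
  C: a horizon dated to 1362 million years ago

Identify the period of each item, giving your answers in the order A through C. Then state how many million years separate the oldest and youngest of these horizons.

A: 530 Ma lies in 538.8–485.4 Ma, so Cambrian.
B: 2183 Ma lies in 2300–2050 Ma, so Rhyacian.
C: 1362 Ma lies in 1400–1200 Ma, so Ectasian.
Oldest = 2183 Ma, youngest = 530 Ma → span 1653 Myr.

A — Cambrian; B — Rhyacian; C — Ectasian; span 1653 million years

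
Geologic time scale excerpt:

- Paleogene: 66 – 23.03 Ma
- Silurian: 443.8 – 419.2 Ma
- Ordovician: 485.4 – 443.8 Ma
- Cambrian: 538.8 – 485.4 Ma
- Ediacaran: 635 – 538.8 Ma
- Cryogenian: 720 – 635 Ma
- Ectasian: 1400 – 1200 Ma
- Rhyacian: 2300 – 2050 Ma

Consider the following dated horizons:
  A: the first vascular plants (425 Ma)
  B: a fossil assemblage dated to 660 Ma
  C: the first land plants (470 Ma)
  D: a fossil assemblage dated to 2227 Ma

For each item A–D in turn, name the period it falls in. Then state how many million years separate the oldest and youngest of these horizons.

A: 425 Ma lies in 443.8–419.2 Ma, so Silurian.
B: 660 Ma lies in 720–635 Ma, so Cryogenian.
C: 470 Ma lies in 485.4–443.8 Ma, so Ordovician.
D: 2227 Ma lies in 2300–2050 Ma, so Rhyacian.
Oldest = 2227 Ma, youngest = 425 Ma → span 1802 Myr.

A — Silurian; B — Cryogenian; C — Ordovician; D — Rhyacian; span 1802 million years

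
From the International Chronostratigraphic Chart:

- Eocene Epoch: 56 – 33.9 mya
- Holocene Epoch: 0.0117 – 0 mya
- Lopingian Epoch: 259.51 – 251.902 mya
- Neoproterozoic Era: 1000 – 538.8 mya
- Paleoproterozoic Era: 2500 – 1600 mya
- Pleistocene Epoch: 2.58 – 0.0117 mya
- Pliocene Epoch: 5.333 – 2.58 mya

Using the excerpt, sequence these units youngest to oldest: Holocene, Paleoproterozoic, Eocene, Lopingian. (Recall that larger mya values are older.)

Read off each span (Ma): Holocene 0.0117–0; Paleoproterozoic 2500–1600; Eocene 56–33.9; Lopingian 259.51–251.902.
Larger Ma is older, so oldest→youngest is Paleoproterozoic, Lopingian, Eocene, Holocene; reverse it for youngest→oldest.

Holocene → Eocene → Lopingian → Paleoproterozoic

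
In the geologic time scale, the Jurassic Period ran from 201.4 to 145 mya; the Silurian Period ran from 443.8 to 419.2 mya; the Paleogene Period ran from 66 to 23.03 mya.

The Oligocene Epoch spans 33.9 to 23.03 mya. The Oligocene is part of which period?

Paleogene

The Oligocene (33.9–23.03 Ma) lies entirely within 66–23.03 Ma, the Paleogene Period.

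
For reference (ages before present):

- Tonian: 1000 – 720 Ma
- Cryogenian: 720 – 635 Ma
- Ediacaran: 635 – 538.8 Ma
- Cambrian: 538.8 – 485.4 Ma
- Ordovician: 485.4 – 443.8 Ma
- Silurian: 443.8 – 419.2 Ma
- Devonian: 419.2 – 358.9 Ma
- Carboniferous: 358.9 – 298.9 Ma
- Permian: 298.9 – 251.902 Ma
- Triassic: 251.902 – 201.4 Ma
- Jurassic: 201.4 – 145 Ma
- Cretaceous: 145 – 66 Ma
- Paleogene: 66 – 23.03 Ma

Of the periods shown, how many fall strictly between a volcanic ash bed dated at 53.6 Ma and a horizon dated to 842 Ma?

11

842 Ma sits inside the Tonian (1000–720) and 53.6 Ma inside the Paleogene (66–23.03); neither of those is wholly between the two dates.
The listed periods lying completely between them are Cryogenian, Ediacaran, Cambrian, Ordovician, Silurian, Devonian, Carboniferous, Permian, Triassic, Jurassic, Cretaceous — 11 in all.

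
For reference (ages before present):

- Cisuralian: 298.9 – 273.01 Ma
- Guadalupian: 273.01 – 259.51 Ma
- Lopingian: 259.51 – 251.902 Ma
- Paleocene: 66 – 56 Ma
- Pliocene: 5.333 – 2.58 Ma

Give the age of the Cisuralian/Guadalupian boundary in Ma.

The Cisuralian ends and the Guadalupian begins at 273.01 Ma.

273.01 Ma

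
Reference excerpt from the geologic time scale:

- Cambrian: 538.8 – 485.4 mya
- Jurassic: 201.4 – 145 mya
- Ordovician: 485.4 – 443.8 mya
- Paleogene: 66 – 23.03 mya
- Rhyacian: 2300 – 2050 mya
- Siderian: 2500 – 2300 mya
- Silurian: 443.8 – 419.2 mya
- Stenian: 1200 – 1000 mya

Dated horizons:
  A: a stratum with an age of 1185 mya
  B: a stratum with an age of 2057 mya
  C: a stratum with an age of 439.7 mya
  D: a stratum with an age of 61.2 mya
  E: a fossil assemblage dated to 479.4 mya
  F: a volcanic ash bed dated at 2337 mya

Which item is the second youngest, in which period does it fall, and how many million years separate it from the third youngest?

Smaller Ma means younger, so youngest first: D 61.2 < C 439.7 < E 479.4 < A 1185 < B 2057 < F 2337.
Counting 2 along gives C (439.7 Ma); the excerpt puts that inside the Silurian, 443.8–419.2 Ma.
Next in line is E (479.4 Ma), and 479.4 − 439.7 = 39.7 Myr.

C, in the Silurian; 39.7 million years to E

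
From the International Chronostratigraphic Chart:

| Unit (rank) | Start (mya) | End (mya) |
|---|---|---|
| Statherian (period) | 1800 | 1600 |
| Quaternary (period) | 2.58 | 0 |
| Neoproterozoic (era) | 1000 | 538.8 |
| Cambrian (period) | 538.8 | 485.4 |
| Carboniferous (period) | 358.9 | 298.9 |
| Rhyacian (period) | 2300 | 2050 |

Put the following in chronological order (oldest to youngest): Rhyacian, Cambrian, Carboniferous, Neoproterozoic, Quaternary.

Sorting by start age (descending Ma, since larger Ma = older): Rhyacian began 2300, Neoproterozoic began 1000, Cambrian began 538.8, Carboniferous began 358.9, Quaternary began 2.58.

Rhyacian, Neoproterozoic, Cambrian, Carboniferous, Quaternary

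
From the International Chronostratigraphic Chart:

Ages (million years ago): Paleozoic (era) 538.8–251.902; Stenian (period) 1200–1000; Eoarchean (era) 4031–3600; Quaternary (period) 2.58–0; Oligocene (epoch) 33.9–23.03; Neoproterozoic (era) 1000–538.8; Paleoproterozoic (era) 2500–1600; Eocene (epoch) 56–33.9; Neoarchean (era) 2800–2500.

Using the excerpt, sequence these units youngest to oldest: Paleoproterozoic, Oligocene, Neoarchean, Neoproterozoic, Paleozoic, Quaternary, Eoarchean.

Quaternary, Oligocene, Paleozoic, Neoproterozoic, Paleoproterozoic, Neoarchean, Eoarchean

Read off each span (Ma): Paleoproterozoic 2500–1600; Oligocene 33.9–23.03; Neoarchean 2800–2500; Neoproterozoic 1000–538.8; Paleozoic 538.8–251.902; Quaternary 2.58–0; Eoarchean 4031–3600.
Larger Ma is older, so oldest→youngest is Eoarchean, Neoarchean, Paleoproterozoic, Neoproterozoic, Paleozoic, Oligocene, Quaternary; reverse it for youngest→oldest.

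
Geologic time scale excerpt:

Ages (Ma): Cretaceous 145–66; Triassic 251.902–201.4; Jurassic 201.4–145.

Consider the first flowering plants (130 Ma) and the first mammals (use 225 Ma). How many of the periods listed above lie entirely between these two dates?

1

The older date is 225 Ma and the younger is 130 Ma.
Periods with start < 225 and end > 130 Ma: Jurassic (201.4–145).
That is 1 complete period.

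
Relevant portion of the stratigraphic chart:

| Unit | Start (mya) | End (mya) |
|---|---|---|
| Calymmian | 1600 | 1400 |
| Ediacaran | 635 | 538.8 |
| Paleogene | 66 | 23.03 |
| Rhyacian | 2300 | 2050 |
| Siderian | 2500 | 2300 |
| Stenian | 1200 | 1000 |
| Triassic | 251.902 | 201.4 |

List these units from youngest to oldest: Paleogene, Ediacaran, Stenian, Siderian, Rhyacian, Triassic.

Paleogene, Triassic, Ediacaran, Stenian, Rhyacian, Siderian

Sorting by start age (ascending Ma, since larger Ma = older): Paleogene began 66, Triassic began 251.902, Ediacaran began 635, Stenian began 1200, Rhyacian began 2300, Siderian began 2500.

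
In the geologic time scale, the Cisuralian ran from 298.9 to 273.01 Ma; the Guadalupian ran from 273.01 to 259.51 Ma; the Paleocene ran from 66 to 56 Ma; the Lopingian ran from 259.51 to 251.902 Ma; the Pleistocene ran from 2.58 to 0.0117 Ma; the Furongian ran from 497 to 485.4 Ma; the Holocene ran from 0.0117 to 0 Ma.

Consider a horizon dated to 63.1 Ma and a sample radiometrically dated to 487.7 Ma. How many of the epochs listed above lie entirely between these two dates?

3

487.7 Ma sits inside the Furongian (497–485.4) and 63.1 Ma inside the Paleocene (66–56); neither of those is wholly between the two dates.
The listed epochs lying completely between them are Cisuralian, Guadalupian, Lopingian — 3 in all.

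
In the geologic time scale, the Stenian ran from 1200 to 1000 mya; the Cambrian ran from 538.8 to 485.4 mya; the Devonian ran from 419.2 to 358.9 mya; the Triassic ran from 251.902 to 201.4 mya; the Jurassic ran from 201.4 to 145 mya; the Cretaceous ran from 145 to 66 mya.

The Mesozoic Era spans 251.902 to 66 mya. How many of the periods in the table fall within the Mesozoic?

3

Periods inside 251.902–66 Ma: Triassic, Jurassic, Cretaceous — 3 in total.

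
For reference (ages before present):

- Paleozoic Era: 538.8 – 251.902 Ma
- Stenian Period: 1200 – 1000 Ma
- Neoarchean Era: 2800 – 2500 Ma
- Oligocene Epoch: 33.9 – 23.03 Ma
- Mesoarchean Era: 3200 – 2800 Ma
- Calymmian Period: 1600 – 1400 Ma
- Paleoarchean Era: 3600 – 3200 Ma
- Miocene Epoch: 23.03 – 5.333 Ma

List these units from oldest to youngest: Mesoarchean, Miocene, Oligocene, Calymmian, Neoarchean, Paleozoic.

The oldest of these is Mesoarchean (starts 3200 Ma) and the youngest is Miocene (ends 5.333 Ma).
In between, by decreasing start age: Neoarchean (2800), Calymmian (1600), Paleozoic (538.8), Oligocene (33.9).

Mesoarchean → Neoarchean → Calymmian → Paleozoic → Oligocene → Miocene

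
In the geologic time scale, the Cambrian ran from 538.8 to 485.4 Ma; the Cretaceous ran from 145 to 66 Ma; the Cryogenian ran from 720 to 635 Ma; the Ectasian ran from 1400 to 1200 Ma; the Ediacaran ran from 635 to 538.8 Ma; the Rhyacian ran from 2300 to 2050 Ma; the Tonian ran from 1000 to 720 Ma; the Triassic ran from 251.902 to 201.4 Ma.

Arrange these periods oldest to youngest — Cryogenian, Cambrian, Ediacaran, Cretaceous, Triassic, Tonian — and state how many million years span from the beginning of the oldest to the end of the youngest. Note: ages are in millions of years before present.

Tonian → Cryogenian → Ediacaran → Cambrian → Triassic → Cretaceous; total span 934 Myr

Start ages (Ma): Tonian 1000, Cryogenian 720, Ediacaran 635, Cambrian 538.8, Triassic 251.902, Cretaceous 145.
Ordered oldest to youngest: Tonian, Cryogenian, Ediacaran, Cambrian, Triassic, Cretaceous.
Span = 1000 − 66 = 934 Myr.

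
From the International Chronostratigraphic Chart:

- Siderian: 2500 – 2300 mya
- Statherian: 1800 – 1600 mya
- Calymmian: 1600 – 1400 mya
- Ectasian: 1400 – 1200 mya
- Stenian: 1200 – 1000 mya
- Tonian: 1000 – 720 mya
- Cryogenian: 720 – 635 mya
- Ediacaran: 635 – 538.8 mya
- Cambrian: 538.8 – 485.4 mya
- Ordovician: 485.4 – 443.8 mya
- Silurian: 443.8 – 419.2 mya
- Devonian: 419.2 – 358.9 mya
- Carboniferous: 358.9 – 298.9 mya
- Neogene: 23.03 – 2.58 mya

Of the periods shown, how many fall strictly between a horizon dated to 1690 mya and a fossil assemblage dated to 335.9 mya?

10

The older date is 1690 Ma and the younger is 335.9 Ma.
Periods with start < 1690 and end > 335.9 Ma: Calymmian (1600–1400), Ectasian (1400–1200), Stenian (1200–1000), Tonian (1000–720), Cryogenian (720–635), Ediacaran (635–538.8), Cambrian (538.8–485.4), Ordovician (485.4–443.8), Silurian (443.8–419.2), Devonian (419.2–358.9).
That is 10 complete periods.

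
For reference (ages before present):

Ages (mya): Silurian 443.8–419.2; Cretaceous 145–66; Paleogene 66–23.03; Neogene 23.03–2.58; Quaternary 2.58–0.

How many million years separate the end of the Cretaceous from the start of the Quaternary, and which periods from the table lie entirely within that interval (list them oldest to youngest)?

63.42 million years; Paleogene, Neogene

The Cretaceous closes at 66 Ma and the Quaternary opens at 2.58 Ma, so the interval is 66 − 2.58 = 63.42 Myr.
A period fits inside if it starts at or after 66 Ma and ends at or before 2.58 Ma; oldest first that gives Paleogene, Neogene.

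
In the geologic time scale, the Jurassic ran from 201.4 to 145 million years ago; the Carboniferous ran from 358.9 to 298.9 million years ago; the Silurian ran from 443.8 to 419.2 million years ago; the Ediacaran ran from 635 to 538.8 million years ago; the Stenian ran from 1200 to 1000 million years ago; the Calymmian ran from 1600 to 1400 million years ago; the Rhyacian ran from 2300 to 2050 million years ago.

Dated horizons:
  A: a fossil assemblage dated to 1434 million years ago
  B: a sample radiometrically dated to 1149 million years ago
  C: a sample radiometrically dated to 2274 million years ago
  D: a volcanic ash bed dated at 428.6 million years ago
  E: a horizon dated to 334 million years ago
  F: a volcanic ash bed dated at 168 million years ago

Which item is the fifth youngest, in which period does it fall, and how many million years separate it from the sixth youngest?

A, in the Calymmian; 840 million years to C

Sorted youngest-first by Ma: F (168), E (334), D (428.6), B (1149), A (1434), C (2274).
The fifth youngest is A at 1434 Ma, which lies in 1600–1400 Ma: the Calymmian.
The sixth youngest is C at 2274 Ma; separation = |1434 − 2274| = 840 Myr.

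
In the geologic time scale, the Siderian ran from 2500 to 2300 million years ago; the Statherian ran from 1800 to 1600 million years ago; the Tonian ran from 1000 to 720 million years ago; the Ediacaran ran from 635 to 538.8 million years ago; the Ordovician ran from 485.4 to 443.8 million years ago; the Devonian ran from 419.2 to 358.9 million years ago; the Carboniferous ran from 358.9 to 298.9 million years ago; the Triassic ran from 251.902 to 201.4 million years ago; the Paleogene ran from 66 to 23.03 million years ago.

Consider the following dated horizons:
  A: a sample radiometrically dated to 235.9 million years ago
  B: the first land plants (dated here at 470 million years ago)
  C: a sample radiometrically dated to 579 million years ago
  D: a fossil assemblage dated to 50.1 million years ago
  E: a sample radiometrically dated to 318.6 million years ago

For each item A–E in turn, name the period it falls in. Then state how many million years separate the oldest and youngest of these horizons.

A — Triassic; B — Ordovician; C — Ediacaran; D — Paleogene; E — Carboniferous; span 528.9 million years

A: 235.9 Ma lies in 251.902–201.4 Ma, so Triassic.
B: 470 Ma lies in 485.4–443.8 Ma, so Ordovician.
C: 579 Ma lies in 635–538.8 Ma, so Ediacaran.
D: 50.1 Ma lies in 66–23.03 Ma, so Paleogene.
E: 318.6 Ma lies in 358.9–298.9 Ma, so Carboniferous.
Oldest = 579 Ma, youngest = 50.1 Ma → span 528.9 Myr.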